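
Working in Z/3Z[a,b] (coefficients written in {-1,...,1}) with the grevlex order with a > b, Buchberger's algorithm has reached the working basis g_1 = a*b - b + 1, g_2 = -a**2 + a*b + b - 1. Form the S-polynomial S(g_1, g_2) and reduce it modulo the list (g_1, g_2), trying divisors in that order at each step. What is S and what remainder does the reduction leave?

lcm(LM(g_1), LM(g_2)) = a**2*b.
S = (lcm/LT(g_1))·g_1 − (lcm/LT(g_2))·g_2 = a*b**2 - a*b + b**2 + a - b.
Reduce S modulo (g_1, g_2) in that order:
  leading term a*b**2: subtract (b)·g_1 from a*b**2 - a*b + b**2 + a - b → -a*b - b**2 + a + b
  leading term a*b: subtract (-1)·g_1 from -a*b - b**2 + a + b → -b**2 + a + 1
  leading term b**2: no divisor's leading term divides it; move -b**2 to the remainder.
  leading term a: no divisor's leading term divides it; move a to the remainder.
  leading term 1: no divisor's leading term divides it; move 1 to the remainder.
The remainder -b**2 + a + 1 is nonzero, so it would be added as the next basis element.

S(g_1, g_2) = a*b**2 - a*b + b**2 + a - b; remainder on division = -b**2 + a + 1.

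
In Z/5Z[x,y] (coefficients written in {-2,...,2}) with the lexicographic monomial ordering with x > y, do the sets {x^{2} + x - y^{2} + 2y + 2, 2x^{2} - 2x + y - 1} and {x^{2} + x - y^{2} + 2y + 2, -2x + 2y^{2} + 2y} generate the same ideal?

Equality of ideals is decidable: compute both reduced Gröbner bases (unique for the ordering) and check whether they agree.
Buchberger on the first generating set:
f_1 = x^{2} + x - y^{2} + 2y + 2, LT = x^{2}.
f_2 = 2x^{2} - 2x + y - 1, LT = x^{2}.

S(f_1,f_2): lcm = x^{2}. S = 2x - y^{2} - y.
  leading term x: no divisor's leading term divides it; move 2x to the remainder.
  leading term y^{2}: no divisor's leading term divides it; move -y^{2} to the remainder.
  leading term y: no divisor's leading term divides it; move -y to the remainder.
  remainder 2x - y^{2} - y ≠ 0; add g_3 = 2x - y^{2} - y to the basis.

S(f_1,g_3): lcm = x^{2}. S = -2xy^{2} - 2xy + x - y^{2} + 2y + 2.
  leading term xy^{2}: subtract (-y^{2})·g_3 from -2xy^{2} - 2xy + x - y^{2} + 2y + 2 → -2xy + x - y^{4} - y^{3} - y^{2} + 2y + 2
  leading term xy: subtract (-y)·g_3 from -2xy + x - y^{4} - y^{3} - y^{2} + 2y + 2 → x - y^{4} - 2y^{3} - 2y^{2} + 2y + 2
  leading term x: subtract (-2)·g_3 from x - y^{4} - 2y^{3} - 2y^{2} + 2y + 2 → -y^{4} - 2y^{3} + y^{2} + 2
  leading term y^{4}: no divisor's leading term divides it; move -y^{4} to the remainder.
  leading term y^{3}: no divisor's leading term divides it; move -2y^{3} to the remainder.
  leading term y^{2}: no divisor's leading term divides it; move y^{2} to the remainder.
  leading term 1: no divisor's leading term divides it; move 2 to the remainder.
  remainder -y^{4} - 2y^{3} + y^{2} + 2 ≠ 0; add g_4 = -y^{4} - 2y^{3} + y^{2} + 2 to the basis.

The other S-polynomials (S(f_2,g_3), S(f_1,g_4), S(f_2,g_4), S(g_3,g_4)) all reduce to 0 modulo the current basis, so we have a Gröbner basis.
Inter-reduce: drop elements whose leading term is divisible by another's, tail-reduce, and make monic.
Reduced Gröbner basis: {x + 2y^{2} + 2y, y^{4} + 2y^{3} - y^{2} - 2}.

Buchberger on the second generating set:
h_1 = x^{2} + x - y^{2} + 2y + 2, LT = x^{2}.
h_2 = -2x + 2y^{2} + 2y, LT = x.

S(h_1,h_2): lcm = x^{2}. S = xy^{2} + xy + x - y^{2} + 2y + 2.
  leading term xy^{2}: subtract (2y^{2})·h_2 from xy^{2} + xy + x - y^{2} + 2y + 2 → xy + x + y^{4} + y^{3} - y^{2} + 2y + 2
  leading term xy: subtract (2y)·h_2 from xy + x + y^{4} + y^{3} - y^{2} + 2y + 2 → x + y^{4} + 2y^{3} + 2y + 2
  leading term x: subtract (2)·h_2 from x + y^{4} + 2y^{3} + 2y + 2 → y^{4} + 2y^{3} + y^{2} - 2y + 2
  leading term y^{4}: no divisor's leading term divides it; move y^{4} to the remainder.
  leading term y^{3}: no divisor's leading term divides it; move 2y^{3} to the remainder.
  leading term y^{2}: no divisor's leading term divides it; move y^{2} to the remainder.
  leading term y: no divisor's leading term divides it; move -2y to the remainder.
  leading term 1: no divisor's leading term divides it; move 2 to the remainder.
  remainder y^{4} + 2y^{3} + y^{2} - 2y + 2 ≠ 0; add k_3 = y^{4} + 2y^{3} + y^{2} - 2y + 2 to the basis.

The other S-polynomials (S(h_1,k_3), S(h_2,k_3)) all reduce to 0 modulo the current basis, so we have a Gröbner basis.
Inter-reduce: drop elements whose leading term is divisible by another's, tail-reduce, and make monic.
Reduced Gröbner basis: {x - y^{2} - y, y^{4} + 2y^{3} + y^{2} - 2y + 2}.

These differ, so the ideals are not equal.

No, the ideals differ.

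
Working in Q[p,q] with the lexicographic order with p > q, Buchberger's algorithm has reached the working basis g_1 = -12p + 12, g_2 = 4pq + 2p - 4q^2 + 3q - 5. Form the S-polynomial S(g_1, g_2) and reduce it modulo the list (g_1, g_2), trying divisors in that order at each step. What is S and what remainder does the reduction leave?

S(g_1, g_2) = -1/2p + q^2 - 7/4q + 5/4; remainder on division = q^2 - 7/4q + 3/4.

lcm(LM(g_1), LM(g_2)) = pq.
S = (lcm/LT(g_1))·g_1 − (lcm/LT(g_2))·g_2 = -1/2p + q^2 - 7/4q + 5/4.
Reduce S modulo (g_1, g_2) in that order:
  leading term p: subtract (1/24)·g_1 from -1/2p + q^2 - 7/4q + 5/4 → q^2 - 7/4q + 3/4
  leading term q^2: no divisor's leading term divides it; move q^2 to the remainder.
  leading term q: no divisor's leading term divides it; move -7/4q to the remainder.
  leading term 1: no divisor's leading term divides it; move 3/4 to the remainder.
The remainder q^2 - 7/4q + 3/4 is nonzero, so it would be added as the next basis element.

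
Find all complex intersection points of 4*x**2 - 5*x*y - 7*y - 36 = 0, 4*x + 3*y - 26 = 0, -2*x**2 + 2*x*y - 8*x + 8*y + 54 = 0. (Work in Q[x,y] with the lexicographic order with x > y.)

Compute a lex Gröbner basis by Buchberger's algorithm.
f_1 = 4*x**2 - 5*x*y - 7*y - 36, LT = x**2.
f_2 = 4*x + 3*y - 26, LT = x.
f_3 = -2*x**2 + 2*x*y - 8*x + 8*y + 54, LT = x**2.

S(f_1,f_2): lcm = x**2. S = -2*x*y + 13/2*x - 7/4*y - 9.
  leading term x*y: subtract (-1/2*y)·f_2 from -2*x*y + 13/2*x - 7/4*y - 9 → 13/2*x + 3/2*y**2 - 59/4*y - 9
  leading term x: subtract (13/8)·f_2 from 13/2*x + 3/2*y**2 - 59/4*y - 9 → 3/2*y**2 - 157/8*y + 133/4
  leading term y**2: no divisor's leading term divides it; move 3/2*y**2 to the remainder.
  leading term y: no divisor's leading term divides it; move -157/8*y to the remainder.
  leading term 1: no divisor's leading term divides it; move 133/4 to the remainder.
  remainder 3/2*y**2 - 157/8*y + 133/4 ≠ 0; add h_4 = 3/2*y**2 - 157/8*y + 133/4 to the basis.

S(f_1,f_3): lcm = x**2. S = -1/4*x*y - 4*x + 9/4*y + 18.
  leading term x*y: subtract (-1/16*y)·f_2 from -1/4*x*y - 4*x + 9/4*y + 18 → -4*x + 3/16*y**2 + 5/8*y + 18
  leading term x: subtract (-1)·f_2 from -4*x + 3/16*y**2 + 5/8*y + 18 → 3/16*y**2 + 29/8*y - 8
  leading term y**2: subtract (1/8)·h_4 from 3/16*y**2 + 29/8*y - 8 → 389/64*y - 389/32
  leading term y: no divisor's leading term divides it; move 389/64*y to the remainder.
  leading term 1: no divisor's leading term divides it; move -389/32 to the remainder.
  remainder 389/64*y - 389/32 ≠ 0; add h_5 = 389/64*y - 389/32 to the basis.

The other S-polynomials (S(f_2,f_3), S(f_1,h_4), S(f_2,h_4), S(f_3,h_4), S(f_1,h_5), S(f_2,h_5), S(f_3,h_5), S(h_4,h_5)) all reduce to 0 modulo the current basis, so we have a Gröbner basis.
Inter-reduce: drop elements whose leading term is divisible by another's, tail-reduce, and make monic.
Reduced Gröbner basis: {x - 5, y - 2}.

A lex Gröbner basis eliminates variables successively. Here y - 2 depends only on y, with roots {2}; lifting each root through the earlier basis elements recovers the full solutions.
  y = 2: the earlier basis element becomes x - 5 = 0, giving x = 5 — point (5, 2).
Each listed point satisfies every original equation (direct substitution).
Zero-dimensionality of the ideal guarantees finitely many solutions over ℂ.

{(5, 2)}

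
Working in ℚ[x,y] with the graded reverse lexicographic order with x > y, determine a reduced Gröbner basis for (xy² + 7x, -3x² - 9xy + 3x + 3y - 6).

G = {xy² + 7x, y³ - 2y² + 7y - 14, x² + 3xy - x - y + 2}

This is the nonlinear analogue of row-reducing a linear system.

f_1 = xy² + 7x, LT = xy².
f_2 = -3x² - 9xy + 3x + 3y - 6, LT = x².

S(f_1,f_2): lcm = x²y². S = -3xy³ + xy² + y³ + 7x² - 2y².
  reduce S modulo (f_1, f_2):
  remainder y³ - 2y² + 7y - 14 ≠ 0; add g_3 = y³ - 2y² + 7y - 14 to the basis.

The other S-polynomials (S(f_1,g_3), S(f_2,g_3)) all reduce to 0 modulo the current basis, so we have a Gröbner basis.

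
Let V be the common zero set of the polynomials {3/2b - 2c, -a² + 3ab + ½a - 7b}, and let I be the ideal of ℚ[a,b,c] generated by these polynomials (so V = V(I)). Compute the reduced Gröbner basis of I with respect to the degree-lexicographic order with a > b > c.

G = {a² - 4ac - ½a + 28/3c, b - 4/3c}

f_1 = 3/2b - 2c, LT = b.
f_2 = -a² + 3ab + ½a - 7b, LT = a².

The S-polynomials (S(f_1,f_2)) all reduce to 0 modulo the current basis, so we have a Gröbner basis.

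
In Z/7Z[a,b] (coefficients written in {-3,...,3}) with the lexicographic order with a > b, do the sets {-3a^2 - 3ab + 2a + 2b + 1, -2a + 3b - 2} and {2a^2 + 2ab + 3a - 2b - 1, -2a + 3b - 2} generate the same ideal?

Equality of ideals is decidable: compute both reduced Gröbner bases (unique for the ordering) and check whether they agree.
Buchberger on the first generating set:
f_1 = -3a^2 - 3ab + 2a + 2b + 1, LT = a^2.
f_2 = -2a + 3b - 2, LT = a.

S(f_1,f_2): lcm = a^2. S = -ab + 3a - 3b + 2.
  leading term ab: subtract (-3b)·f_2 from -ab + 3a - 3b + 2 → 3a + 2b^2 - 2b + 2
  leading term a: subtract (2)·f_2 from 3a + 2b^2 - 2b + 2 → 2b^2 - b - 1
  leading term b^2: no divisor's leading term divides it; move 2b^2 to the remainder.
  leading term b: no divisor's leading term divides it; move -b to the remainder.
  leading term 1: no divisor's leading term divides it; move -1 to the remainder.
  remainder 2b^2 - b - 1 ≠ 0; add g_3 = 2b^2 - b - 1 to the basis.

S(f_1,g_3): leading monomials are coprime, so the S-polynomial reduces to 0 (Buchberger's first criterion).
S(f_2,g_3): leading monomials are coprime, so the S-polynomial reduces to 0 (Buchberger's first criterion).
Every S-polynomial of the final basis reduces to 0, so we have a Gröbner basis.
Inter-reduce: drop elements whose leading term is divisible by another's, tail-reduce, and make monic.
Reduced Gröbner basis: {a + 2b + 1, b^2 + 3b + 3}.

Buchberger on the second generating set:
h_1 = 2a^2 + 2ab + 3a - 2b - 1, LT = a^2.
h_2 = -2a + 3b - 2, LT = a.

S(h_1,h_2): lcm = a^2. S = -ab - 3a - b + 3.
  leading term ab: subtract (-3b)·h_2 from -ab - 3a - b + 3 → -3a + 2b^2 + 3
  leading term a: subtract (-2)·h_2 from -3a + 2b^2 + 3 → 2b^2 - b - 1
  leading term b^2: no divisor's leading term divides it; move 2b^2 to the remainder.
  leading term b: no divisor's leading term divides it; move -b to the remainder.
  leading term 1: no divisor's leading term divides it; move -1 to the remainder.
  remainder 2b^2 - b - 1 ≠ 0; add k_3 = 2b^2 - b - 1 to the basis.

S(h_1,k_3): leading monomials are coprime, so the S-polynomial reduces to 0 (Buchberger's first criterion).
S(h_2,k_3): leading monomials are coprime, so the S-polynomial reduces to 0 (Buchberger's first criterion).
Every S-polynomial of the final basis reduces to 0, so we have a Gröbner basis.
Inter-reduce: drop elements whose leading term is divisible by another's, tail-reduce, and make monic.
Reduced Gröbner basis: {a + 2b + 1, b^2 + 3b + 3}.

These coincide, so the ideals are equal.

Yes, the ideals are equal.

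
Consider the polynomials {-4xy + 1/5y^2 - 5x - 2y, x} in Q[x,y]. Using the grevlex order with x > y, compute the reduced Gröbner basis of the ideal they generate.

f_1 = -4xy + 1/5y^2 - 5x - 2y, LT = xy.
f_2 = x, LT = x.

S(f_1,f_2): lcm = xy. S = -1/20y^2 + 5/4x + 1/2y.
  leading term y^2: no divisor's leading term divides it; move -1/20y^2 to the remainder.
  leading term x: subtract (5/4)·f_2 from 5/4x + 1/2y → 1/2y
  leading term y: no divisor's leading term divides it; move 1/2y to the remainder.
  remainder -1/20y^2 + 1/2y ≠ 0; add g_3 = -1/20y^2 + 1/2y to the basis.

The other S-polynomials (S(f_1,g_3), S(f_2,g_3)) all reduce to 0 modulo the current basis, so we have a Gröbner basis.
Inter-reduce: drop elements whose leading term is divisible by another's, tail-reduce, and make monic.

G = {y^2 - 10y, x}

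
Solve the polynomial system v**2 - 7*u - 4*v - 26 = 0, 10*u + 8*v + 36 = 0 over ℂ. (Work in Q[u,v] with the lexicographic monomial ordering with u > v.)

Compute a lex Gröbner basis by Buchberger's algorithm.
f_1 = -7*u + v**2 - 4*v - 26, LT = u.
f_2 = 10*u + 8*v + 36, LT = u.

S(f_1,f_2): lcm = u. S = -1/7*v**2 - 8/35*v + 4/35.
  leading term v**2: no divisor's leading term divides it; move -1/7*v**2 to the remainder.
  leading term v: no divisor's leading term divides it; move -8/35*v to the remainder.
  leading term 1: no divisor's leading term divides it; move 4/35 to the remainder.
  remainder -1/7*v**2 - 8/35*v + 4/35 ≠ 0; add h_3 = -1/7*v**2 - 8/35*v + 4/35 to the basis.

The other S-polynomials (S(f_1,h_3), S(f_2,h_3)) all reduce to 0 modulo the current basis, so we have a Gröbner basis.
Inter-reduce: drop elements whose leading term is divisible by another's, tail-reduce, and make monic.
Reduced Gröbner basis: {u + 4/5*v + 18/5, v**2 + 8/5*v - 4/5}.

Elimination: the polynomial v**2 + 8/5*v - 4/5 lies in the elimination ideal for v, so v ∈ {-2, 2/5}. For each such v, the remaining basis elements (now univariate) give the rest of the solution.
  v = -2: the earlier basis element becomes u + 2 = 0, giving u = -2 — point (-2, -2).
  v = 2/5: the earlier basis element becomes u + 98/25 = 0, giving u = -98/25 — point (-98/25, 2/5).
Substituting each solution back into the original system confirms all equations vanish.

{(-2, -2), (-98/25, 2/5)}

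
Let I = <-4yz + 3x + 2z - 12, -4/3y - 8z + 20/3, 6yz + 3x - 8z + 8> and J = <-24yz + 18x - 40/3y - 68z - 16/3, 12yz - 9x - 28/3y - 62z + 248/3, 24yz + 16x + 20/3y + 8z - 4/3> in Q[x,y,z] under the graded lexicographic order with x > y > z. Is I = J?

No, the ideals differ.

Two ideals are equal iff their reduced Gröbner bases coincide (the reduced basis is unique for a fixed ordering).
Buchberger on the first generating set:
f_1 = -4yz + 3x + 2z - 12, LT = yz.
f_2 = -4/3y - 8z + 20/3, LT = y.
f_3 = 6yz + 3x - 8z + 8, LT = yz.

S(f_1,f_2): lcm = yz. S = -6z^2 - 3/4x + 9/2z + 3.
  reduce S modulo (f_1, f_2, f_3):
  remainder -6z^2 - 3/4x + 9/2z + 3 ≠ 0; add g_4 = -6z^2 - 3/4x + 9/2z + 3 to the basis.

S(f_1,f_3): lcm = yz. S = -5/4x + 5/6z + 5/3.
  reduce S modulo (f_1, f_2, f_3, g_4):
  remainder -5/4x + 5/6z + 5/3 ≠ 0; add g_5 = -5/4x + 5/6z + 5/3 to the basis.

The other S-polynomials (S(f_2,f_3), S(f_1,g_4), S(f_2,g_4), S(f_3,g_4), S(f_1,g_5), S(f_2,g_5), S(f_3,g_5), S(g_4,g_5)) all reduce to 0 modulo the current basis, so we have a Gröbner basis.
Inter-reduce: drop elements whose leading term is divisible by another's, tail-reduce, and make monic.
Reduced Gröbner basis: {z^2 - 2/3z - 1/3, x - 2/3z - 4/3, y + 6z - 5}.

Buchberger on the second generating set:
h_1 = -24yz + 18x - 40/3y - 68z - 16/3, LT = yz.
h_2 = 12yz - 9x - 28/3y - 62z + 248/3, LT = yz.
h_3 = 24yz + 16x + 20/3y + 8z - 4/3, LT = yz.

S(h_1,h_2): lcm = yz. S = 4/3y + 8z - 20/3.
  reduce S modulo (h_1, h_2, h_3):
  remainder 4/3y + 8z - 20/3 ≠ 0; add k_4 = 4/3y + 8z - 20/3 to the basis.

S(h_1,h_3): lcm = yz. S = -17/12x + 5/18y + 5/2z + 5/18.
  reduce S modulo (h_1, h_2, h_3, k_4):
  remainder -17/12x + 5/6z + 5/3 ≠ 0; add k_5 = -17/12x + 5/6z + 5/3 to the basis.

S(h_1,k_4): lcm = yz. S = -6z^2 - 3/4x + 5/9y + 47/6z + 2/9.
  reduce S modulo (h_1, h_2, h_3, k_4, k_5):
  remainder -6z^2 + 69/17z + 36/17 ≠ 0; add k_6 = -6z^2 + 69/17z + 36/17 to the basis.

The other S-polynomials (S(h_2,h_3), S(h_2,k_4), S(h_3,k_4), S(h_1,k_5), S(h_2,k_5), S(h_3,k_5), S(k_4,k_5), S(h_1,k_6), S(h_2,k_6), S(h_3,k_6), S(k_4,k_6), S(k_5,k_6)) all reduce to 0 modulo the current basis, so we have a Gröbner basis.
Inter-reduce: drop elements whose leading term is divisible by another's, tail-reduce, and make monic.
Reduced Gröbner basis: {z^2 - 23/34z - 6/17, x - 10/17z - 20/17, y + 6z - 5}.

Since the reduced bases disagree, the two ideals are not the same.
The choice of monomial ordering does not affect the verdict — as long as both bases are computed under the same ordering, their equality decides ideal equality.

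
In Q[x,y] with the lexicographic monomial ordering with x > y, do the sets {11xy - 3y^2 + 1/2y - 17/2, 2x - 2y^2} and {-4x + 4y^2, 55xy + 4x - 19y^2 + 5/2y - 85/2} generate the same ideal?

Yes, the ideals are equal.

Equality of ideals is decidable: compute both reduced Gröbner bases (unique for the ordering) and check whether they agree.
Buchberger on the first generating set:
f_1 = 11xy - 3y^2 + 1/2y - 17/2, LT = xy.
f_2 = 2x - 2y^2, LT = x.

S(f_1,f_2): lcm = xy. S = y^3 - 3/11y^2 + 1/22y - 17/22.
  leading term y^3: no divisor's leading term divides it; move y^3 to the remainder.
  leading term y^2: no divisor's leading term divides it; move -3/11y^2 to the remainder.
  leading term y: no divisor's leading term divides it; move 1/22y to the remainder.
  leading term 1: no divisor's leading term divides it; move -17/22 to the remainder.
  remainder y^3 - 3/11y^2 + 1/22y - 17/22 ≠ 0; add g_3 = y^3 - 3/11y^2 + 1/22y - 17/22 to the basis.

S(f_1,g_3): lcm = xy^3. S = 3/11xy^2 - 1/22xy + 17/22x - 3/11y^4 + 1/22y^3 - 17/22y^2.
  leading term xy^2: subtract (3/121y)·f_1 from 3/11xy^2 - 1/22xy + 17/22x - 3/11y^4 + 1/22y^3 - 17/22y^2 → -1/22xy + 17/22x - 3/11y^4 + 29/242y^3 - 95/121y^2 + 51/242y
  leading term xy: subtract (-1/242)·f_1 from -1/22xy + 17/22x - 3/11y^4 + 29/242y^3 - 95/121y^2 + 51/242y → 17/22x - 3/11y^4 + 29/242y^3 - 193/242y^2 + 103/484y - 17/484
  leading term x: subtract (17/44)·f_2 from 17/22x - 3/11y^4 + 29/242y^3 - 193/242y^2 + 103/484y - 17/484 → -3/11y^4 + 29/242y^3 - 3/121y^2 + 103/484y - 17/484
  leading term y^4: subtract (-3/11y)·g_3 from -3/11y^4 + 29/242y^3 - 3/121y^2 + 103/484y - 17/484 → 1/22y^3 - 3/242y^2 + 1/484y - 17/484
  leading term y^3: subtract (1/22)·g_3 from 1/22y^3 - 3/242y^2 + 1/484y - 17/484 → 0
  remainder 0.

S(f_2,g_3): leading monomials are coprime, so the S-polynomial reduces to 0 (Buchberger's first criterion).
Every S-polynomial of the final basis reduces to 0, so we have a Gröbner basis.
Inter-reduce: drop elements whose leading term is divisible by another's, tail-reduce, and make monic.
Reduced Gröbner basis: {x - y^2, y^3 - 3/11y^2 + 1/22y - 17/22}.

Buchberger on the second generating set:
h_1 = -4x + 4y^2, LT = x.
h_2 = 55xy + 4x - 19y^2 + 5/2y - 85/2, LT = xy.

S(h_1,h_2): lcm = xy. S = -4/55x - y^3 + 19/55y^2 - 1/22y + 17/22.
  leading term x: subtract (1/55)·h_1 from -4/55x - y^3 + 19/55y^2 - 1/22y + 17/22 → -y^3 + 3/11y^2 - 1/22y + 17/22
  leading term y^3: no divisor's leading term divides it; move -y^3 to the remainder.
  leading term y^2: no divisor's leading term divides it; move 3/11y^2 to the remainder.
  leading term y: no divisor's leading term divides it; move -1/22y to the remainder.
  leading term 1: no divisor's leading term divides it; move 17/22 to the remainder.
  remainder -y^3 + 3/11y^2 - 1/22y + 17/22 ≠ 0; add k_3 = -y^3 + 3/11y^2 - 1/22y + 17/22 to the basis.

S(h_1,k_3): leading monomials are coprime, so the S-polynomial reduces to 0 (Buchberger's first criterion).
S(h_2,k_3): lcm = xy^3. S = 19/55xy^2 - 1/22xy + 17/22x - 19/55y^4 + 1/22y^3 - 17/22y^2.
  leading term xy^2: subtract (-19/220y^2)·h_1 from 19/55xy^2 - 1/22xy + 17/22x - 19/55y^4 + 1/22y^3 - 17/22y^2 → -1/22xy + 17/22x + 1/22y^3 - 17/22y^2
  leading term xy: subtract (1/88y)·h_1 from -1/22xy + 17/22x + 1/22y^3 - 17/22y^2 → 17/22x - 17/22y^2
  leading term x: subtract (-17/88)·h_1 from 17/22x - 17/22y^2 → 0
  remainder 0.

Every S-polynomial of the final basis reduces to 0, so we have a Gröbner basis.
Inter-reduce: drop elements whose leading term is divisible by another's, tail-reduce, and make monic.
Reduced Gröbner basis: {x - y^2, y^3 - 3/11y^2 + 1/22y - 17/22}.

The two bases agree; hence the ideals are identical.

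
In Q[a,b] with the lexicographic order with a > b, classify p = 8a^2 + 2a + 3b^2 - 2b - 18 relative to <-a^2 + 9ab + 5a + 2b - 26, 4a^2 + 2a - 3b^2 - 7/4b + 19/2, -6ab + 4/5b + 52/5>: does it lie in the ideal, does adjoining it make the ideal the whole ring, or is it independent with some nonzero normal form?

First compute the reduced Gröbner basis of I by Buchberger's algorithm.
f_1 = -a^2 + 9ab + 5a + 2b - 26, LT = a^2.
f_2 = 4a^2 + 2a - 3b^2 - 7/4b + 19/2, LT = a^2.
f_3 = -6ab + 4/5b + 52/5, LT = ab.

S(f_1,f_2): lcm = a^2. S = -9ab - 11/2a + 3/4b^2 - 25/16b + 189/8.
  leading term ab: subtract (3/2)·f_3 from -9ab - 11/2a + 3/4b^2 - 25/16b + 189/8 → -11/2a + 3/4b^2 - 221/80b + 321/40
  leading term a: no divisor's leading term divides it; move -11/2a to the remainder.
  leading term b^2: no divisor's leading term divides it; move 3/4b^2 to the remainder.
  leading term b: no divisor's leading term divides it; move -221/80b to the remainder.
  leading term 1: no divisor's leading term divides it; move 321/40 to the remainder.
  remainder -11/2a + 3/4b^2 - 221/80b + 321/40 ≠ 0; add h_4 = -11/2a + 3/4b^2 - 221/80b + 321/40 to the basis.

S(f_1,f_3): lcm = a^2b. S = -9ab^2 - 73/15ab + 26/15a - 2b^2 + 26b.
  leading term ab^2: subtract (3/2b)·f_3 from -9ab^2 - 73/15ab + 26/15a - 2b^2 + 26b → -73/15ab + 26/15a - 16/5b^2 + 52/5b
  leading term ab: subtract (73/90)·f_3 from -73/15ab + 26/15a - 16/5b^2 + 52/5b → 26/15a - 16/5b^2 + 2194/225b - 1898/225
  leading term a: subtract (-52/165)·h_4 from 26/15a - 16/5b^2 + 2194/225b - 1898/225 → -163/55b^2 + 87917/9900b - 29237/4950
  leading term b^2: no divisor's leading term divides it; move -163/55b^2 to the remainder.
  leading term b: no divisor's leading term divides it; move 87917/9900b to the remainder.
  leading term 1: no divisor's leading term divides it; move -29237/4950 to the remainder.
  remainder -163/55b^2 + 87917/9900b - 29237/4950 ≠ 0; add h_5 = -163/55b^2 + 87917/9900b - 29237/4950 to the basis.

S(f_2,f_3): lcm = a^2b. S = 19/30ab + 26/15a - 3/4b^3 - 7/16b^2 + 19/8b.
  leading term ab: subtract (-19/180)·f_3 from 19/30ab + 26/15a - 3/4b^3 - 7/16b^2 + 19/8b → 26/15a - 3/4b^3 - 7/16b^2 + 4427/1800b + 247/225
  leading term a: subtract (-52/165)·h_4 from 26/15a - 3/4b^3 - 7/16b^2 + 4427/1800b + 247/225 → -3/4b^3 - 177/880b^2 + 31459/19800b + 17953/4950
  leading term b^3: subtract (165/652b)·h_5 from -3/4b^3 - 177/880b^2 + 31459/19800b + 17953/4950 → -26341/10758b^2 + 4975961/1613700b + 17953/4950
  leading term b^2: subtract (131705/159414)·h_5 from -26341/10758b^2 + 4975961/1613700b + 17953/4950 → -610238057/143472600b + 610238057/71736300
  leading term b: no divisor's leading term divides it; move -610238057/143472600b to the remainder.
  leading term 1: no divisor's leading term divides it; move 610238057/71736300 to the remainder.
  remainder -610238057/143472600b + 610238057/71736300 ≠ 0; add h_6 = -610238057/143472600b + 610238057/71736300 to the basis.

The other S-polynomials (S(f_1,h_4), S(f_2,h_4), S(f_3,h_4), S(f_1,h_5), S(f_2,h_5), S(f_3,h_5), S(h_4,h_5), S(f_1,h_6), S(f_2,h_6), S(f_3,h_6), S(h_4,h_6), S(h_5,h_6)) all reduce to 0 modulo the current basis, so we have a Gröbner basis.
Inter-reduce: drop elements whose leading term is divisible by another's, tail-reduce, and make monic.
Reduced Gröbner basis: {a - 1, b - 2}.
Label its elements g_1 = a - 1, g_2 = b - 2.

Reduce p = 8a^2 + 2a + 3b^2 - 2b - 18 modulo G:
  leading term a^2: subtract (8a)·g_1 from 8a^2 + 2a + 3b^2 - 2b - 18 → 10a + 3b^2 - 2b - 18
  leading term a: subtract (10)·g_1 from 10a + 3b^2 - 2b - 18 → 3b^2 - 2b - 8
  leading term b^2: subtract (3b)·g_2 from 3b^2 - 2b - 8 → 4b - 8
  leading term b: subtract (4)·g_2 from 4b - 8 → 0
  normal form = 0.
Since the normal form is 0, p ∈ I.

8a^2 + 2a + 3b^2 - 2b - 18 lies in I (it reduces to 0).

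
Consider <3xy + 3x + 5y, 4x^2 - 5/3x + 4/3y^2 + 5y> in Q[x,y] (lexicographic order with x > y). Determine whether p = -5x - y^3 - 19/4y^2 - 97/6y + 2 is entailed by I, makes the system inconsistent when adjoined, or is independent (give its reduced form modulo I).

First compute the reduced Gröbner basis of I by Buchberger's algorithm.
f_1 = 3xy + 3x + 5y, LT = xy.
f_2 = 4x^2 - 5/3x + 4/3y^2 + 5y, LT = x^2.

S(f_1,f_2): lcm = x^2y. S = x^2 + 25/12xy - 1/3y^3 - 5/4y^2.
  leading term x^2: subtract (1/4)·f_2 from x^2 + 25/12xy - 1/3y^3 - 5/4y^2 → 25/12xy + 5/12x - 1/3y^3 - 19/12y^2 - 5/4y
  leading term xy: subtract (25/36)·f_1 from 25/12xy + 5/12x - 1/3y^3 - 19/12y^2 - 5/4y → -5/3x - 1/3y^3 - 19/12y^2 - 85/18y
  leading term x: no divisor's leading term divides it; move -5/3x to the remainder.
  leading term y^3: no divisor's leading term divides it; move -1/3y^3 to the remainder.
  leading term y^2: no divisor's leading term divides it; move -19/12y^2 to the remainder.
  leading term y: no divisor's leading term divides it; move -85/18y to the remainder.
  remainder -5/3x - 1/3y^3 - 19/12y^2 - 85/18y ≠ 0; add h_3 = -5/3x - 1/3y^3 - 19/12y^2 - 85/18y to the basis.

S(f_1,h_3): lcm = xy. S = x - 1/5y^4 - 19/20y^3 - 17/6y^2 + 5/3y.
  leading term x: subtract (-3/5)·h_3 from x - 1/5y^4 - 19/20y^3 - 17/6y^2 + 5/3y → -1/5y^4 - 23/20y^3 - 227/60y^2 - 7/6y
  leading term y^4: no divisor's leading term divides it; move -1/5y^4 to the remainder.
  leading term y^3: no divisor's leading term divides it; move -23/20y^3 to the remainder.
  leading term y^2: no divisor's leading term divides it; move -227/60y^2 to the remainder.
  leading term y: no divisor's leading term divides it; move -7/6y to the remainder.
  remainder -1/5y^4 - 23/20y^3 - 227/60y^2 - 7/6y ≠ 0; add h_4 = -1/5y^4 - 23/20y^3 - 227/60y^2 - 7/6y to the basis.

S(f_2,h_3): lcm = x^2. S = -1/5xy^3 - 19/20xy^2 - 17/6xy - 5/12x + 1/3y^2 + 5/4y.
  leading term xy^3: subtract (-1/15y^2)·f_1 from -1/5xy^3 - 19/20xy^2 - 17/6xy - 5/12x + 1/3y^2 + 5/4y → -3/4xy^2 - 17/6xy - 5/12x + 1/3y^3 + 1/3y^2 + 5/4y
  leading term xy^2: subtract (-1/4y)·f_1 from -3/4xy^2 - 17/6xy - 5/12x + 1/3y^3 + 1/3y^2 + 5/4y → -25/12xy - 5/12x + 1/3y^3 + 19/12y^2 + 5/4y
  leading term xy: subtract (-25/36)·f_1 from -25/12xy - 5/12x + 1/3y^3 + 19/12y^2 + 5/4y → 5/3x + 1/3y^3 + 19/12y^2 + 85/18y
  leading term x: subtract (-1)·h_3 from 5/3x + 1/3y^3 + 19/12y^2 + 85/18y → 0
  remainder 0.

S(f_1,h_4): lcm = xy^4. S = -19/4xy^3 - 227/12xy^2 - 35/6xy + 5/3y^4.
  leading term xy^3: subtract (-19/12y^2)·f_1 from -19/4xy^3 - 227/12xy^2 - 35/6xy + 5/3y^4 → -85/6xy^2 - 35/6xy + 5/3y^4 + 95/12y^3
  leading term xy^2: subtract (-85/18y)·f_1 from -85/6xy^2 - 35/6xy + 5/3y^4 + 95/12y^3 → 25/3xy + 5/3y^4 + 95/12y^3 + 425/18y^2
  leading term xy: subtract (25/9)·f_1 from 25/3xy + 5/3y^4 + 95/12y^3 + 425/18y^2 → -25/3x + 5/3y^4 + 95/12y^3 + 425/18y^2 - 125/9y
  leading term x: subtract (5)·h_3 from -25/3x + 5/3y^4 + 95/12y^3 + 425/18y^2 - 125/9y → 5/3y^4 + 115/12y^3 + 1135/36y^2 + 175/18y
  leading term y^4: subtract (-25/3)·h_4 from 5/3y^4 + 115/12y^3 + 1135/36y^2 + 175/18y → 0
  remainder 0.

S(f_2,h_4): leading monomials are coprime, so the S-polynomial reduces to 0 (Buchberger's first criterion).
S(h_3,h_4): leading monomials are coprime, so the S-polynomial reduces to 0 (Buchberger's first criterion).
Every S-polynomial of the final basis reduces to 0, so we have a Gröbner basis.
Inter-reduce: drop elements whose leading term is divisible by another's, tail-reduce, and make monic.
Reduced Gröbner basis: {x + 1/5y^3 + 19/20y^2 + 17/6y, y^4 + 23/4y^3 + 227/12y^2 + 35/6y}.
Label its elements g_1 = x + 1/5y^3 + 19/20y^2 + 17/6y, g_2 = y^4 + 23/4y^3 + 227/12y^2 + 35/6y.

Reduce p = -5x - y^3 - 19/4y^2 - 97/6y + 2 modulo G:
  leading term x: subtract (-5)·g_1 from -5x - y^3 - 19/4y^2 - 97/6y + 2 → -2y + 2
  leading term y: no divisor's leading term divides it; move -2y to the remainder.
  leading term 1: no divisor's leading term divides it; move 2 to the remainder.
  normal form = -2y + 2.
The normal form is nonzero, so p ∉ I. Since p minus its normal form lies in I, I + (p) = I + (r) where r = -2y + 2; decide whether this ideal is the whole ring.
Run Buchberger on G together with r (pairs among the g_i already reduce to 0 since G is a Gröbner basis):
g_1 = x + 1/5y^3 + 19/20y^2 + 17/6y, LT = x.
g_2 = y^4 + 23/4y^3 + 227/12y^2 + 35/6y, LT = y^4.
r = -2y + 2, LT = y.

S(g_1,g_2): leading monomials are coprime, so the S-polynomial reduces to 0 (Buchberger's first criterion).
S(g_1,r): leading monomials are coprime, so the S-polynomial reduces to 0 (Buchberger's first criterion).
S(g_2,r): lcm = y^4. S = 27/4y^3 + 227/12y^2 + 35/6y.
  leading term y^3: subtract (-27/8y^2)·r from 27/4y^3 + 227/12y^2 + 35/6y → 77/3y^2 + 35/6y
  leading term y^2: subtract (-77/6y)·r from 77/3y^2 + 35/6y → 63/2y
  leading term y: subtract (-63/4)·r from 63/2y → 63/2
  leading term 1: no divisor's leading term divides it; move 63/2 to the remainder.
  remainder 63/2 ≠ 0; add m_4 = 63/2 to the basis.

S(g_1,m_4): leading monomials are coprime, so the S-polynomial reduces to 0 (Buchberger's first criterion).
S(g_2,m_4): leading monomials are coprime, so the S-polynomial reduces to 0 (Buchberger's first criterion).
S(r,m_4): leading monomials are coprime, so the S-polynomial reduces to 0 (Buchberger's first criterion).
Every S-polynomial of the final basis reduces to 0, so we have a Gröbner basis.
Inter-reduce: drop elements whose leading term is divisible by another's, tail-reduce, and make monic.
Reduced Gröbner basis: {1}.
The reduced Gröbner basis of I + (p) is {1}: the ideal is the whole ring, so the enlarged system has no common solution — adjoining p is inconsistent.

Adjoining -5x - y^3 - 19/4y^2 - 97/6y + 2 makes the ideal the whole ring: the system is inconsistent.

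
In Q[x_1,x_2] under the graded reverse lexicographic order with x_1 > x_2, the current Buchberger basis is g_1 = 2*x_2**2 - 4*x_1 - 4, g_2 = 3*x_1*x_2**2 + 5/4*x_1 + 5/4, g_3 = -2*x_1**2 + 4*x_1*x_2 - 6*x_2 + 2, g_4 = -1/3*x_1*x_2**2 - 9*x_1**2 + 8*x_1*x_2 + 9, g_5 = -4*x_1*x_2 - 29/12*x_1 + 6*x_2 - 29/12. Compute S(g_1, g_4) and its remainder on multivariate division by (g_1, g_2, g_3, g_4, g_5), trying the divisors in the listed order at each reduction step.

S(g_1, g_4) = -29*x_1**2 + 24*x_1*x_2 - 2*x_1 + 27; remainder on division = 445/24*x_1 + 36*x_2 + 445/24.

lcm(LM(g_1), LM(g_4)) = x_1*x_2**2.
S = (lcm/LT(g_1))·g_1 − (lcm/LT(g_4))·g_4 = -29*x_1**2 + 24*x_1*x_2 - 2*x_1 + 27.
Reduce S modulo (g_1, g_2, g_3, g_4, g_5) in that order:
  leading term x_1**2: subtract (29/2)·g_3 from -29*x_1**2 + 24*x_1*x_2 - 2*x_1 + 27 → -34*x_1*x_2 - 2*x_1 + 87*x_2 - 2
  leading term x_1*x_2: subtract (17/2)·g_5 from -34*x_1*x_2 - 2*x_1 + 87*x_2 - 2 → 445/24*x_1 + 36*x_2 + 445/24
  leading term x_1: no divisor's leading term divides it; move 445/24*x_1 to the remainder.
  leading term x_2: no divisor's leading term divides it; move 36*x_2 to the remainder.
  leading term 1: no divisor's leading term divides it; move 445/24 to the remainder.
The remainder 445/24*x_1 + 36*x_2 + 445/24 is nonzero, so it would be added as the next basis element.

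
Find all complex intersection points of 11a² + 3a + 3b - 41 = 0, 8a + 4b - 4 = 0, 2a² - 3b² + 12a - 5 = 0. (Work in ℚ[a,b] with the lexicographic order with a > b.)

Compute a lex Gröbner basis by Buchberger's algorithm.
f_1 = 11a² + 3a + 3b - 41, LT = a².
f_2 = 8a + 4b - 4, LT = a.
f_3 = 2a² + 12a - 3b² - 5, LT = a².

S(f_1,f_2): lcm = a². S = -½ab + 17/22a + 3/11b - 41/11.
  leading term ab: subtract (-1/16b)·f_2 from -½ab + 17/22a + 3/11b - 41/11 → 17/22a + ¼b² + 1/44b - 41/11
  leading term a: subtract (17/176)·f_2 from 17/22a + ¼b² + 1/44b - 41/11 → ¼b² - 4/11b - 147/44
  leading term b²: no divisor's leading term divides it; move ¼b² to the remainder.
  leading term b: no divisor's leading term divides it; move -4/11b to the remainder.
  leading term 1: no divisor's leading term divides it; move -147/44 to the remainder.
  remainder ¼b² - 4/11b - 147/44 ≠ 0; add h_4 = ¼b² - 4/11b - 147/44 to the basis.

S(f_1,f_3): lcm = a². S = -63/11a + 3/2b² + 3/11b - 27/22.
  leading term a: subtract (-63/88)·f_2 from -63/11a + 3/2b² + 3/11b - 27/22 → 3/2b² + 69/22b - 45/11
  leading term b²: subtract (6)·h_4 from 3/2b² + 69/22b - 45/11 → 117/22b + 351/22
  leading term b: no divisor's leading term divides it; move 117/22b to the remainder.
  leading term 1: no divisor's leading term divides it; move 351/22 to the remainder.
  remainder 117/22b + 351/22 ≠ 0; add h_5 = 117/22b + 351/22 to the basis.

The other S-polynomials (S(f_2,f_3), S(f_1,h_4), S(f_2,h_4), S(f_3,h_4), S(f_1,h_5), S(f_2,h_5), S(f_3,h_5), S(h_4,h_5)) all reduce to 0 modulo the current basis, so we have a Gröbner basis.
Inter-reduce: drop elements whose leading term is divisible by another's, tail-reduce, and make monic.
Reduced Gröbner basis: {a - 2, b + 3}.

A lex Gröbner basis eliminates variables successively. Here b + 3 depends only on b, with roots {-3}; lifting each root through the earlier basis elements recovers the full solutions.
  b = -3: the earlier basis element becomes a - 2 = 0, giving a = 2 — point (2, -3).

{(2, -3)}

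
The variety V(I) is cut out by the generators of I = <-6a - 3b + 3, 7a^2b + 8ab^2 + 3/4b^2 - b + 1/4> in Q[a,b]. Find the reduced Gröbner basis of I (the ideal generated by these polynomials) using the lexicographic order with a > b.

The reduced Gröbner basis is the canonical form of the ideal for this ordering.

f_1 = -6a - 3b + 3, LT = a.
f_2 = 7a^2b + 8ab^2 + 3/4b^2 - b + 1/4, LT = a^2b.

S(f_1,f_2): lcm = a^2b. S = -9/14ab^2 - 1/2ab - 3/28b^2 + 1/7b - 1/28.
  reduce S modulo (f_1, f_2):
  remainder 9/28b^3 - 5/28b^2 - 3/28b - 1/28 ≠ 0; add g_3 = 9/28b^3 - 5/28b^2 - 3/28b - 1/28 to the basis.

The other S-polynomials (S(f_1,g_3), S(f_2,g_3)) all reduce to 0 modulo the current basis, so we have a Gröbner basis.
Inter-reduce: drop elements whose leading term is divisible by another's, tail-reduce, and make monic.

G = {a + 1/2b - 1/2, b^3 - 5/9b^2 - 1/3b - 1/9}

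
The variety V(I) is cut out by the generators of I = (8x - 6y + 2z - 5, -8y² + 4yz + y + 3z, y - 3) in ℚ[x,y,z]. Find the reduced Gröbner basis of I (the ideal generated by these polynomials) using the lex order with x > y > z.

f_1 = 8x - 6y + 2z - 5, LT = x.
f_2 = -8y² + 4yz + y + 3z, LT = y².
f_3 = y - 3, LT = y.

S(f_2,f_3): lcm = y². S = -½yz + 23/8y - ⅜z.
  leading term yz: subtract (-½z)·f_3 from -½yz + 23/8y - ⅜z → 23/8y - 15/8z
  leading term y: subtract (23/8)·f_3 from 23/8y - 15/8z → -15/8z + 69/8
  leading term z: no divisor's leading term divides it; move -15/8z to the remainder.
  leading term 1: no divisor's leading term divides it; move 69/8 to the remainder.
  remainder -15/8z + 69/8 ≠ 0; add g_4 = -15/8z + 69/8 to the basis.

The other S-polynomials (S(f_1,f_2), S(f_1,f_3), S(f_1,g_4), S(f_2,g_4), S(f_3,g_4)) all reduce to 0 modulo the current basis, so we have a Gröbner basis.
Inter-reduce: drop elements whose leading term is divisible by another's, tail-reduce, and make monic.

G = {x - 69/40, y - 3, z - 23/5}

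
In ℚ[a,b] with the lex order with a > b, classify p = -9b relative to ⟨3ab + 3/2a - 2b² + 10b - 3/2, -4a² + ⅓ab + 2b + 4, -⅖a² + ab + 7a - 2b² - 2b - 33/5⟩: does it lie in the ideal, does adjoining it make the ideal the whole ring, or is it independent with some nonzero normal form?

-9b lies in I (it reduces to 0).

First compute the reduced Gröbner basis of I by Buchberger's algorithm.
f_1 = 3ab + 3/2a - 2b² + 10b - 3/2, LT = ab.
f_2 = -4a² + ⅓ab + 2b + 4, LT = a².
f_3 = -⅖a² + ab + 7a - 2b² - 2b - 33/5, LT = a².

S(f_1,f_2): lcm = a²b. S = ½a² - 7/12ab² + 10/3ab - ½a + ½b² + b.
  reduce S modulo (f_1, f_2, f_3):
  remainder -7/3a - 7/18b³ + 44/9b² - 811/72b + 7/3 ≠ 0; add h_4 = -7/3a - 7/18b³ + 44/9b² - 811/72b + 7/3 to the basis.

S(f_1,f_3): lcm = a²b. S = ½a² + 11/6ab² + 125/6ab - ½a - 5b³ - 5b² - 33/2b.
  reduce S modulo (f_1, f_2, f_3, h_4):
  remainder -65/32b³ - 415/21b² - 84065/2688b ≠ 0; add h_5 = -65/32b³ - 415/21b² - 84065/2688b to the basis.

S(f_2,f_3): lcm = a². S = 29/12ab + 35/2a - 5b² - 11/2b - 35/2.
  reduce S modulo (f_1, f_2, f_3, h_4, h_5):
  remainder 140449/2457b² - 247645/4914b ≠ 0; add h_6 = 140449/2457b² - 247645/4914b to the basis.

S(f_1,h_4): lcm = ab. S = ½a - ⅙b⁴ + 44/21b³ - 923/168b² + 13/3b - ½.
  reduce S modulo (f_1, f_2, f_3, h_4, h_5, h_6):
  remainder -158563244/1825837b ≠ 0; add h_7 = -158563244/1825837b to the basis.

The other S-polynomials (S(f_2,h_4), S(f_3,h_4), S(f_1,h_5), S(f_2,h_5), S(f_3,h_5), S(h_4,h_5), S(f_1,h_6), S(f_2,h_6), S(f_3,h_6), S(h_4,h_6), S(h_5,h_6), S(f_1,h_7), S(f_2,h_7), S(f_3,h_7), S(h_4,h_7), S(h_5,h_7), S(h_6,h_7)) all reduce to 0 modulo the current basis, so we have a Gröbner basis.
Inter-reduce: drop elements whose leading term is divisible by another's, tail-reduce, and make monic.
Reduced Gröbner basis: {a - 1, b}.
Label its elements g_1 = a - 1, g_2 = b.

Reduce p = -9b modulo G:
  leading term b: subtract (-9)·g_2 from -9b → 0
  normal form = 0.
Since the normal form is 0, p ∈ I.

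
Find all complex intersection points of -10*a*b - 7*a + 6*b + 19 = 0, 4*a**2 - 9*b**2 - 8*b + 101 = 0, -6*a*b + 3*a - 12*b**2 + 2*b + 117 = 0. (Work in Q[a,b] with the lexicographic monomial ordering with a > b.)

Compute a lex Gröbner basis by Buchberger's algorithm.
f_1 = -10*a*b - 7*a + 6*b + 19, LT = a*b.
f_2 = 4*a**2 - 9*b**2 - 8*b + 101, LT = a**2.
f_3 = -6*a*b + 3*a - 12*b**2 + 2*b + 117, LT = a*b.

S(f_1,f_2): lcm = a**2*b. S = 7/10*a**2 - 3/5*a*b - 19/10*a + 9/4*b**3 + 2*b**2 - 101/4*b.
  leading term a**2: subtract (7/40)·f_2 from 7/10*a**2 - 3/5*a*b - 19/10*a + 9/4*b**3 + 2*b**2 - 101/4*b → -3/5*a*b - 19/10*a + 9/4*b**3 + 143/40*b**2 - 477/20*b - 707/40
  leading term a*b: subtract (3/50)·f_1 from -3/5*a*b - 19/10*a + 9/4*b**3 + 143/40*b**2 - 477/20*b - 707/40 → -37/25*a + 9/4*b**3 + 143/40*b**2 - 2421/100*b - 3763/200
  leading term a: no divisor's leading term divides it; move -37/25*a to the remainder.
  leading term b**3: no divisor's leading term divides it; move 9/4*b**3 to the remainder.
  leading term b**2: no divisor's leading term divides it; move 143/40*b**2 to the remainder.
  leading term b: no divisor's leading term divides it; move -2421/100*b to the remainder.
  leading term 1: no divisor's leading term divides it; move -3763/200 to the remainder.
  remainder -37/25*a + 9/4*b**3 + 143/40*b**2 - 2421/100*b - 3763/200 ≠ 0; add h_4 = -37/25*a + 9/4*b**3 + 143/40*b**2 - 2421/100*b - 3763/200 to the basis.

S(f_1,f_3): lcm = a*b. S = 6/5*a - 2*b**2 - 4/15*b + 88/5.
  leading term a: subtract (-30/37)·h_4 from 6/5*a - 2*b**2 - 4/15*b + 88/5 → 135/74*b**3 + 133/148*b**2 - 4417/222*b + 347/148
  leading term b**3: no divisor's leading term divides it; move 135/74*b**3 to the remainder.
  leading term b**2: no divisor's leading term divides it; move 133/148*b**2 to the remainder.
  leading term b: no divisor's leading term divides it; move -4417/222*b to the remainder.
  leading term 1: no divisor's leading term divides it; move 347/148 to the remainder.
  remainder 135/74*b**3 + 133/148*b**2 - 4417/222*b + 347/148 ≠ 0; add h_5 = 135/74*b**3 + 133/148*b**2 - 4417/222*b + 347/148 to the basis.

S(f_2,f_3): lcm = a**2*b. S = 1/2*a**2 - 2*a*b**2 + 1/3*a*b + 39/2*a - 9/4*b**3 - 2*b**2 + 101/4*b.
  leading term a**2: subtract (1/8)·f_2 from 1/2*a**2 - 2*a*b**2 + 1/3*a*b + 39/2*a - 9/4*b**3 - 2*b**2 + 101/4*b → -2*a*b**2 + 1/3*a*b + 39/2*a - 9/4*b**3 - 7/8*b**2 + 105/4*b - 101/8
  leading term a*b**2: subtract (1/5*b)·f_1 from -2*a*b**2 + 1/3*a*b + 39/2*a - 9/4*b**3 - 7/8*b**2 + 105/4*b - 101/8 → 26/15*a*b + 39/2*a - 9/4*b**3 - 83/40*b**2 + 449/20*b - 101/8
  leading term a*b: subtract (-13/75)·f_1 from 26/15*a*b + 39/2*a - 9/4*b**3 - 83/40*b**2 + 449/20*b - 101/8 → 2743/150*a - 9/4*b**3 - 83/40*b**2 + 2349/100*b - 5599/600
  leading term a: subtract (-2743/222)·h_4 from 2743/150*a - 9/4*b**3 - 83/40*b**2 + 2349/100*b - 5599/600 → 7563/296*b**3 + 373823/8880*b**2 - 81591/296*b - 715749/2960
  leading term b**3: subtract (2521/180)·h_5 from 7563/296*b**3 + 373823/8880*b**2 - 81591/296*b - 715749/2960 → 1328/45*b**2 + 407/135*b - 12359/45
  leading term b**2: no divisor's leading term divides it; move 1328/45*b**2 to the remainder.
  leading term b: no divisor's leading term divides it; move 407/135*b to the remainder.
  leading term 1: no divisor's leading term divides it; move -12359/45 to the remainder.
  remainder 1328/45*b**2 + 407/135*b - 12359/45 ≠ 0; add h_6 = 1328/45*b**2 + 407/135*b - 12359/45 to the basis.

S(f_1,h_4): lcm = a*b. S = 7/10*a + 225/148*b**4 + 715/296*b**3 - 2421/148*b**2 - 19703/1480*b - 19/10.
  leading term a: subtract (-35/74)·h_4 from 7/10*a + 225/148*b**4 + 715/296*b**3 - 2421/148*b**2 - 19703/1480*b - 19/10 → 225/148*b**4 + 515/148*b**3 - 8683/592*b**2 - 3665/148*b - 6393/592
  leading term b**4: subtract (5/6*b)·h_5 from 225/148*b**4 + 515/148*b**3 - 8683/592*b**2 - 3665/148*b - 6393/592 → 2425/888*b**3 + 10193/5328*b**2 - 23725/888*b - 6393/592
  leading term b**3: subtract (485/324)·h_5 from 2425/888*b**3 + 10193/5328*b**2 - 23725/888*b - 6393/592 → 46/81*b**2 + 745/243*b - 1159/81
  leading term b**2: subtract (115/5976)·h_6 from 46/81*b**2 + 745/243*b - 1159/81 → 161773/53784*b - 161773/17928
  leading term b: no divisor's leading term divides it; move 161773/53784*b to the remainder.
  leading term 1: no divisor's leading term divides it; move -161773/17928 to the remainder.
  remainder 161773/53784*b - 161773/17928 ≠ 0; add h_7 = 161773/53784*b - 161773/17928 to the basis.

The other S-polynomials (S(f_2,h_4), S(f_3,h_4), S(f_1,h_5), S(f_2,h_5), S(f_3,h_5), S(h_4,h_5), S(f_1,h_6), S(f_2,h_6), S(f_3,h_6), S(h_4,h_6), S(h_5,h_6), S(f_1,h_7), S(f_2,h_7), S(f_3,h_7), S(h_4,h_7), S(h_5,h_7), S(h_6,h_7)) all reduce to 0 modulo the current basis, so we have a Gröbner basis.
Inter-reduce: drop elements whose leading term is divisible by another's, tail-reduce, and make monic.
Reduced Gröbner basis: {a - 1, b - 3}.

Elimination: the polynomial b - 3 lies in the elimination ideal for b, so b ∈ {3}. For each such b, the remaining basis elements (now univariate) give the rest of the solution.
  b = 3: the earlier basis element becomes a - 1 = 0, giving a = 1 — point (1, 3).

{(1, 3)}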